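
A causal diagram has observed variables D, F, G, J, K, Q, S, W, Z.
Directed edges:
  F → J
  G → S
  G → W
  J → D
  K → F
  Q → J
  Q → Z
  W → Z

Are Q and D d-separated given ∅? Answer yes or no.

No — Q and D are d-connected given ∅.

Bayes-Ball from Q | ∅ reaches {D,J,Z}.
D ∈ reach(Q|∅) ⇒ Q ⊥̸ D | ∅.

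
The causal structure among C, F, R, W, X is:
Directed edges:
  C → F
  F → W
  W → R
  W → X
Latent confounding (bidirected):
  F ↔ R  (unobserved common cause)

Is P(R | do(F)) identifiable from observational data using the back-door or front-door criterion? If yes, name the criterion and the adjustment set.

desc(F)\{F}={R,W,X}; candidates ⊆ {C}.
F↔R: latent back-door arc(s) into F.
size 0: {}; under {} F still reaches {C,R} ∋ R.
size 1: {C}; under {C} F still reaches {R} ∋ R.
F↔R cannot be blocked by any observed set — no back-door set.
{W}: (i) intercepts every directed F→R path; (ii) no back-door F→{W}; (iii) {F} blocks every back-door {W}→R. Front-door holds.
P(R|do(F)) = Σ_{W} P(W|F) Σ_{F'} P(R|W,F')P(F').

P(R|do(F)): frontdoor, adjust for {W}.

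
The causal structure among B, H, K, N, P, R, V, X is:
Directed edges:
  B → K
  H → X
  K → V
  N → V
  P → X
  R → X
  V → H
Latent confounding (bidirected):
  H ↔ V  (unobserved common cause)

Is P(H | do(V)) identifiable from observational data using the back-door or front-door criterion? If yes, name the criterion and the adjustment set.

P(H|do(V)): not identifiable (no BD/FD set).

desc(V)\{V}={H,X}; candidates ⊆ {B,K,N,P,R}.
V↔H: latent back-door arc(s) into V.
size 0: {}; under {} V still reaches {B,H,K,N,X} ∋ H.
size 1: {B}, {K}, {N} …(+2); under {B} V still reaches {H,K,N,X} ∋ H.
size 2: {B,K}, {B,N}, {B,P} …(+7); under {B,K} V still reaches {H,N,X} ∋ H.
V↔H cannot be blocked by any observed set — no back-door set.
No mediator lies on a directed V→…→H path.
Neither criterion identifies P(H|do(V)) in this graph.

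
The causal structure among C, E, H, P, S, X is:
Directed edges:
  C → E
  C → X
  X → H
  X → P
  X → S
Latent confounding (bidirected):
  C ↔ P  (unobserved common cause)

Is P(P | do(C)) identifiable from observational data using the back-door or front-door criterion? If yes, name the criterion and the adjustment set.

P(P|do(C)): frontdoor, adjust for {X}.

desc(C)\{C}={E,H,P,S,X}; candidates ⊆ {—}.
C↔P: latent back-door arc(s) into C.
size 0: {}; under {} C still reaches {P} ∋ P.
C↔P cannot be blocked by any observed set — no back-door set.
{X}: (i) intercepts every directed C→P path; (ii) no back-door C→{X}; (iii) {C} blocks every back-door {X}→P. Front-door holds.
P(P|do(C)) = Σ_{X} P(X|C) Σ_{C'} P(P|X,C')P(C').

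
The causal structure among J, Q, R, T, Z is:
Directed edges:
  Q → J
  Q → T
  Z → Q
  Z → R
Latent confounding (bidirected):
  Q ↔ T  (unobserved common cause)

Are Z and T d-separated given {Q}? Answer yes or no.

No — Z and T are d-connected given {Q}.

Bayes-Ball from Z | {Q} reaches {R,T}.
T ∈ reach(Z|{Q}) ⇒ Z ⊥̸ T | {Q}.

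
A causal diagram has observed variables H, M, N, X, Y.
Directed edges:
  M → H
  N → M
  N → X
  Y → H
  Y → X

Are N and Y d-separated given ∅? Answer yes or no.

Bayes-Ball from N | ∅ reaches {H,M,X}.
Y ∉ reach(N|∅) ⇒ N ⊥ Y | ∅.

Yes — N ⊥ Y | ∅.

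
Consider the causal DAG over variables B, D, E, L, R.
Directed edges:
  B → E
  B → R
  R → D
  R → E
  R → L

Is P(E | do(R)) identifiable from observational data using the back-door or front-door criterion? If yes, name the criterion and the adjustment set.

P(E|do(R)): backdoor, adjust for {B}.

desc(R)\{R}={D,E,L}; candidates ⊆ {B}.
size 0: {}; under {} R still reaches {B,E} ∋ E.
{B}: R⊥E given {B} in G with R→· removed — back-door holds.
P(E|do(R)) = Σ_{B} P(E|R,B)·P(B).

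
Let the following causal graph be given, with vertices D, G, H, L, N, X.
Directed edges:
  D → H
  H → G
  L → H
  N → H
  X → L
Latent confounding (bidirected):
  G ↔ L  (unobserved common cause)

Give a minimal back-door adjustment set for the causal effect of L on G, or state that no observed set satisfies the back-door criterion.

L→G: no observed back-door set.

desc(L)\{L}={G,H}; candidates ⊆ {D,N,X}.
L↔G: latent back-door arc(s) into L.
size 0: {}; under {} L still reaches {G,X} ∋ G.
size 1: {D}, {N}, {X}; under {D} L still reaches {G,X} ∋ G.
size 2: {D,N}, {D,X}, {N,X}; under {D,N} L still reaches {G,X} ∋ G.
L↔G cannot be blocked by any observed set — no back-door set.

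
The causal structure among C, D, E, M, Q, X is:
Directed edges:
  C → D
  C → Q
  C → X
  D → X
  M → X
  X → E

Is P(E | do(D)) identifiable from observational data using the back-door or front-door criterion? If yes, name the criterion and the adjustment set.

desc(D)\{D}={E,X}; candidates ⊆ {C,M,Q}.
size 0: {}; under {} D still reaches {C,E,Q,X} ∋ E.
{C}: D⊥E given {C} in G with D→· removed — back-door holds.
P(E|do(D)) = Σ_{C} P(E|D,C)·P(C).

P(E|do(D)): backdoor, adjust for {C}.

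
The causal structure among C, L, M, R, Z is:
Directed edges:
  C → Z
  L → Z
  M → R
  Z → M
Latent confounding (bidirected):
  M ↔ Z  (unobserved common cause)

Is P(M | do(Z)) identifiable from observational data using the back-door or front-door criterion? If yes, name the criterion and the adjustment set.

desc(Z)\{Z}={M,R}; candidates ⊆ {C,L}.
Z↔M: latent back-door arc(s) into Z.
size 0: {}; under {} Z still reaches {C,L,M,R} ∋ M.
size 1: {C}, {L}; under {C} Z still reaches {L,M,R} ∋ M.
size 2: {C,L}; under {C,L} Z still reaches {M,R} ∋ M.
Z↔M cannot be blocked by any observed set — no back-door set.
No mediator lies on a directed Z→…→M path.
Neither criterion identifies P(M|do(Z)) in this graph.

P(M|do(Z)): not identifiable (no BD/FD set).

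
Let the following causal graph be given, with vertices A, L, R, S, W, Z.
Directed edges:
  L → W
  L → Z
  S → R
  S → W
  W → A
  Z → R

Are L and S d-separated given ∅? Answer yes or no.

Yes — L ⊥ S | ∅.

Bayes-Ball from L | ∅ reaches {A,R,W,Z}.
S ∉ reach(L|∅) ⇒ L ⊥ S | ∅.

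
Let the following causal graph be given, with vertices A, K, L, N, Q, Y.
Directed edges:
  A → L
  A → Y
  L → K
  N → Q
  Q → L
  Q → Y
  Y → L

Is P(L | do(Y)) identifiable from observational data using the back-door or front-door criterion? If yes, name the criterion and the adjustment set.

desc(Y)\{Y}={K,L}; candidates ⊆ {A,N,Q}.
size 0: {}; under {} Y still reaches {A,K,L,N,Q} ∋ L.
size 1: {A}, {N}, {Q}; under {A} Y still reaches {K,L,N,Q} ∋ L.
{A,Q}: Y⊥L given {A,Q} in G with Y→· removed — back-door holds.
P(L|do(Y)) = Σ_{A,Q} P(L|Y,A,Q)·P(A,Q).

P(L|do(Y)): backdoor, adjust for {A, Q}.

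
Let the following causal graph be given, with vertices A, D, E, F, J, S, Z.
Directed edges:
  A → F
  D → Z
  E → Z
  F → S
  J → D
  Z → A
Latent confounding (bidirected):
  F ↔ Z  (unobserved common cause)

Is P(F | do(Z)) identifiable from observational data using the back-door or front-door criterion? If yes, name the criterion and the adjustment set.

P(F|do(Z)): frontdoor, adjust for {A}.

desc(Z)\{Z}={A,F,S}; candidates ⊆ {D,E,J}.
Z↔F: latent back-door arc(s) into Z.
size 0: {}; under {} Z still reaches {D,E,F,J,S} ∋ F.
size 1: {D}, {E}, {J}; under {D} Z still reaches {E,F,S} ∋ F.
size 2: {D,E}, {D,J}, {E,J}; under {D,E} Z still reaches {F,S} ∋ F.
Z↔F cannot be blocked by any observed set — no back-door set.
{A}: (i) intercepts every directed Z→F path; (ii) no back-door Z→{A}; (iii) {Z} blocks every back-door {A}→F. Front-door holds.
P(F|do(Z)) = Σ_{A} P(A|Z) Σ_{Z'} P(F|A,Z')P(Z').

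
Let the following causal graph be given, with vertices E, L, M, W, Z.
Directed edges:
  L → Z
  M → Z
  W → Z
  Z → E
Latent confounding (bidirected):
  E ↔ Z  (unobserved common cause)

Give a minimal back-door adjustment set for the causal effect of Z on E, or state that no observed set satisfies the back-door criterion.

desc(Z)\{Z}={E}; candidates ⊆ {L,M,W}.
Z↔E: latent back-door arc(s) into Z.
size 0: {}; under {} Z still reaches {E,L,M,W} ∋ E.
size 1: {L}, {M}, {W}; under {L} Z still reaches {E,M,W} ∋ E.
size 2: {L,M}, {L,W}, {M,W}; under {L,M} Z still reaches {E,W} ∋ E.
Z↔E cannot be blocked by any observed set — no back-door set.

Z→E: no observed back-door set.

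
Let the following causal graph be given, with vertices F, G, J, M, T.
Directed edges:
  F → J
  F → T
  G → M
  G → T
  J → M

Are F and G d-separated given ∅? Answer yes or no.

Yes — F ⊥ G | ∅.

Bayes-Ball from F | ∅ reaches {J,M,T}.
G ∉ reach(F|∅) ⇒ F ⊥ G | ∅.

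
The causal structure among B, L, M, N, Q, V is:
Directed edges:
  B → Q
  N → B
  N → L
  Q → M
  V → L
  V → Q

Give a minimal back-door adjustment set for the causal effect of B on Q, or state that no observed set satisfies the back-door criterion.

B→Q: minimal back-door set ∅.

desc(B)\{B}={M,Q}; candidates ⊆ {L,N,V}.
∅: B⊥Q given ∅ in G with B→· removed — back-door holds.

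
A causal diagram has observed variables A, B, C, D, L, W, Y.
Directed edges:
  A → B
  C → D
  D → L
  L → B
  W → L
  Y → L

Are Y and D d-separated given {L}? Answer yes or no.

Bayes-Ball from Y | {L} reaches {C,D,W}.
D ∈ reach(Y|{L}) ⇒ Y ⊥̸ D | {L}.

No — Y and D are d-connected given {L}.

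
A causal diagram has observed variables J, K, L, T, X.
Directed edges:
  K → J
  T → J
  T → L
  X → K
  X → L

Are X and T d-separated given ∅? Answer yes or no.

Bayes-Ball from X | ∅ reaches {J,K,L}.
T ∉ reach(X|∅) ⇒ X ⊥ T | ∅.

Yes — X ⊥ T | ∅.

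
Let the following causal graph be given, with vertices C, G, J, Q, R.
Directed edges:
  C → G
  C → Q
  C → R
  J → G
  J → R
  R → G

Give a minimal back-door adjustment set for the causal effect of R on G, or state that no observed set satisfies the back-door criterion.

desc(R)\{R}={G}; candidates ⊆ {C,J,Q}.
size 0: {}; under {} R still reaches {C,G,J,Q} ∋ G.
size 1: {C}, {J}, {Q}; under {C} R still reaches {G,J} ∋ G.
{C,J}: R⊥G given {C,J} in G with R→· removed — back-door holds.

R→G: minimal back-door set {C, J}.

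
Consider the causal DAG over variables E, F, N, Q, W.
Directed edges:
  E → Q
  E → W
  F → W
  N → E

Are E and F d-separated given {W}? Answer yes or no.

No — E and F are d-connected given {W}.

Bayes-Ball from E | {W} reaches {F,N,Q}.
F ∈ reach(E|{W}) ⇒ E ⊥̸ F | {W}.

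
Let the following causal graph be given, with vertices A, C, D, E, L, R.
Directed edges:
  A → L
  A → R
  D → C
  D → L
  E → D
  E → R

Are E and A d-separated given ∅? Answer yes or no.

Bayes-Ball from E | ∅ reaches {C,D,L,R}.
A ∉ reach(E|∅) ⇒ E ⊥ A | ∅.

Yes — E ⊥ A | ∅.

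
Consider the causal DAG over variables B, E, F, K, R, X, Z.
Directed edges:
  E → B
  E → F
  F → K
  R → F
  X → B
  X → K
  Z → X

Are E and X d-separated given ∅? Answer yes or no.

Bayes-Ball from E | ∅ reaches {B,F,K}.
X ∉ reach(E|∅) ⇒ E ⊥ X | ∅.

Yes — E ⊥ X | ∅.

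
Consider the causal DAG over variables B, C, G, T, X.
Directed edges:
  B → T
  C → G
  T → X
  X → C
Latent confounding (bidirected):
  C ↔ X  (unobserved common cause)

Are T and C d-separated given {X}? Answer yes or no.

Bayes-Ball from T | {X} reaches {B,C,G}.
C ∈ reach(T|{X}) ⇒ T ⊥̸ C | {X}.

No — T and C are d-connected given {X}.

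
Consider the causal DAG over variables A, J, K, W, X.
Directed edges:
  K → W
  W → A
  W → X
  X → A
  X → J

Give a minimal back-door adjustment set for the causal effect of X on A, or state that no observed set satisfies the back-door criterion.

desc(X)\{X}={A,J}; candidates ⊆ {K,W}.
size 0: {}; under {} X still reaches {A,K,W} ∋ A.
{W}: X⊥A given {W} in G with X→· removed — back-door holds.

X→A: minimal back-door set {W}.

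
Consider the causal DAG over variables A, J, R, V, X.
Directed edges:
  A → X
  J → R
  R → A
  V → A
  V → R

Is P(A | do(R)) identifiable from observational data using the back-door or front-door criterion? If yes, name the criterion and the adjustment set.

desc(R)\{R}={A,X}; candidates ⊆ {J,V}.
size 0: {}; under {} R still reaches {A,J,V,X} ∋ A.
{V}: R⊥A given {V} in G with R→· removed — back-door holds.
P(A|do(R)) = Σ_{V} P(A|R,V)·P(V).

P(A|do(R)): backdoor, adjust for {V}.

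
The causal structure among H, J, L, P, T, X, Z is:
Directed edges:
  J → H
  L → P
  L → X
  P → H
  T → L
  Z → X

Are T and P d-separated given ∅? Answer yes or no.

Bayes-Ball from T | ∅ reaches {H,L,P,X}.
P ∈ reach(T|∅) ⇒ T ⊥̸ P | ∅.

No — T and P are d-connected given ∅.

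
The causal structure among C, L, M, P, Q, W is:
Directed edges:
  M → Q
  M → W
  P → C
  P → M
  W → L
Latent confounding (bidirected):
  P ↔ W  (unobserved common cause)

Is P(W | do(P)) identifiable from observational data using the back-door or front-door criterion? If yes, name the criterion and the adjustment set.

P(W|do(P)): frontdoor, adjust for {M}.

desc(P)\{P}={C,L,M,Q,W}; candidates ⊆ {—}.
P↔W: latent back-door arc(s) into P.
size 0: {}; under {} P still reaches {L,W} ∋ W.
P↔W cannot be blocked by any observed set — no back-door set.
{M}: (i) intercepts every directed P→W path; (ii) no back-door P→{M}; (iii) {P} blocks every back-door {M}→W. Front-door holds.
P(W|do(P)) = Σ_{M} P(M|P) Σ_{P'} P(W|M,P')P(P').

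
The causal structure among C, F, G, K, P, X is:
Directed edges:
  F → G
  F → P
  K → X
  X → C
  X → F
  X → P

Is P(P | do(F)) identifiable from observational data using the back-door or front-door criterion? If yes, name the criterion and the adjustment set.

P(P|do(F)): backdoor, adjust for {X}.

desc(F)\{F}={G,P}; candidates ⊆ {C,K,X}.
size 0: {}; under {} F still reaches {C,K,P,X} ∋ P.
{X}: F⊥P given {X} in G with F→· removed — back-door holds.
P(P|do(F)) = Σ_{X} P(P|F,X)·P(X).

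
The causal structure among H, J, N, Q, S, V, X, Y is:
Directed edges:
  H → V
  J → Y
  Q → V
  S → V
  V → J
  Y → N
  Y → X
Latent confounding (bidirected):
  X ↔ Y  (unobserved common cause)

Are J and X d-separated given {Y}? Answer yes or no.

No — J and X are d-connected given {Y}.

Bayes-Ball from J | {Y} reaches {H,Q,S,V,X}.
X ∈ reach(J|{Y}) ⇒ J ⊥̸ X | {Y}.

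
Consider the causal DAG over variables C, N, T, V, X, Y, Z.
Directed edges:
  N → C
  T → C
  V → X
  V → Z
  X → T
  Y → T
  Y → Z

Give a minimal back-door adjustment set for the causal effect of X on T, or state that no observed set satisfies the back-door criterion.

X→T: minimal back-door set ∅.

desc(X)\{X}={C,T}; candidates ⊆ {N,V,Y,Z}.
∅: X⊥T given ∅ in G with X→· removed — back-door holds.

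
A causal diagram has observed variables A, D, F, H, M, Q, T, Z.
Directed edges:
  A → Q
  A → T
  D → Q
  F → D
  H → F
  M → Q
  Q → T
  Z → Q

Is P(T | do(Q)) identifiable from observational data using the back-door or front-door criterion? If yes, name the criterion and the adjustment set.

P(T|do(Q)): backdoor, adjust for {A}.

desc(Q)\{Q}={T}; candidates ⊆ {A,D,F,H,M,Z}.
size 0: {}; under {} Q still reaches {A,D,F,H,M,T,Z} ∋ T.
{A}: Q⊥T given {A} in G with Q→· removed — back-door holds.
P(T|do(Q)) = Σ_{A} P(T|Q,A)·P(A).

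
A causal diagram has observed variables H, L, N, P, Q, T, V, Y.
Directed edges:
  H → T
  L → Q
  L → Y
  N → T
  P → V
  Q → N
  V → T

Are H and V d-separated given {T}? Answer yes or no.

No — H and V are d-connected given {T}.

Bayes-Ball from H | {T} reaches {L,N,P,Q,V,Y}.
V ∈ reach(H|{T}) ⇒ H ⊥̸ V | {T}.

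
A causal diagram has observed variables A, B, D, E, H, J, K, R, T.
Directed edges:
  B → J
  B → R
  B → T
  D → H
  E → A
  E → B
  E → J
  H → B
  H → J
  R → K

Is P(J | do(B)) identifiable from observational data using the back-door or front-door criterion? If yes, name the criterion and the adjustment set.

desc(B)\{B}={J,K,R,T}; candidates ⊆ {A,D,E,H}.
size 0: {}; under {} B still reaches {A,D,E,H,J} ∋ J.
size 1: {A}, {D}, {E} …(+1); under {A} B still reaches {D,E,H,J} ∋ J.
{E,H}: B⊥J given {E,H} in G with B→· removed — back-door holds.
P(J|do(B)) = Σ_{E,H} P(J|B,E,H)·P(E,H).

P(J|do(B)): backdoor, adjust for {E, H}.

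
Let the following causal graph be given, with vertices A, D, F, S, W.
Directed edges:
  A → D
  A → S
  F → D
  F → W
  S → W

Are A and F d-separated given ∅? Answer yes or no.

Yes — A ⊥ F | ∅.

Bayes-Ball from A | ∅ reaches {D,S,W}.
F ∉ reach(A|∅) ⇒ A ⊥ F | ∅.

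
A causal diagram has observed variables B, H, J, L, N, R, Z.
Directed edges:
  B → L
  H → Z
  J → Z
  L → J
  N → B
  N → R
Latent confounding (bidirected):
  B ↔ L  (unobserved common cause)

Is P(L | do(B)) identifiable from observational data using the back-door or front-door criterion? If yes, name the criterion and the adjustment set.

desc(B)\{B}={J,L,Z}; candidates ⊆ {H,N,R}.
B↔L: latent back-door arc(s) into B.
size 0: {}; under {} B still reaches {J,L,N,R,Z} ∋ L.
size 1: {H}, {N}, {R}; under {H} B still reaches {J,L,N,R,Z} ∋ L.
size 2: {H,N}, {H,R}, {N,R}; under {H,N} B still reaches {J,L,Z} ∋ L.
B↔L cannot be blocked by any observed set — no back-door set.
No mediator lies on a directed B→…→L path.
Neither criterion identifies P(L|do(B)) in this graph.

P(L|do(B)): not identifiable (no BD/FD set).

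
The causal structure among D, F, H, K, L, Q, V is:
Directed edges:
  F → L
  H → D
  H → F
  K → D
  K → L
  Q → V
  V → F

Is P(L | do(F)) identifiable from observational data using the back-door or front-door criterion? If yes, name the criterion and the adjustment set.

P(L|do(F)): backdoor, adjust for ∅.

desc(F)\{F}={L}; candidates ⊆ {D,H,K,Q,V}.
∅: F⊥L given ∅ in G with F→· removed — back-door holds.
P(L|do(F)) = P(L|F) — no adjustment needed.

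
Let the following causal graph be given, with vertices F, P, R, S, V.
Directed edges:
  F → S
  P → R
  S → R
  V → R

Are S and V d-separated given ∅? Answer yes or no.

Bayes-Ball from S | ∅ reaches {F,R}.
V ∉ reach(S|∅) ⇒ S ⊥ V | ∅.

Yes — S ⊥ V | ∅.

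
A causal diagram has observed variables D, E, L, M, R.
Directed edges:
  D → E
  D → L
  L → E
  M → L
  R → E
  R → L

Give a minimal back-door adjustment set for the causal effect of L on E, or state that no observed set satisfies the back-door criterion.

desc(L)\{L}={E}; candidates ⊆ {D,M,R}.
size 0: {}; under {} L still reaches {D,E,M,R} ∋ E.
size 1: {D}, {M}, {R}; under {D} L still reaches {E,M,R} ∋ E.
{D,R}: L⊥E given {D,R} in G with L→· removed — back-door holds.

L→E: minimal back-door set {D, R}.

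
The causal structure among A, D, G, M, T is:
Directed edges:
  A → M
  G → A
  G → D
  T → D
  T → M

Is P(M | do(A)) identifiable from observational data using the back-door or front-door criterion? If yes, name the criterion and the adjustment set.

desc(A)\{A}={M}; candidates ⊆ {D,G,T}.
∅: A⊥M given ∅ in G with A→· removed — back-door holds.
P(M|do(A)) = P(M|A) — no adjustment needed.

P(M|do(A)): backdoor, adjust for ∅.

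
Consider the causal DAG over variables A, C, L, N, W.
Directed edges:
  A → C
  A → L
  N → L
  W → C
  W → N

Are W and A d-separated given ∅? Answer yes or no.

Bayes-Ball from W | ∅ reaches {C,L,N}.
A ∉ reach(W|∅) ⇒ W ⊥ A | ∅.

Yes — W ⊥ A | ∅.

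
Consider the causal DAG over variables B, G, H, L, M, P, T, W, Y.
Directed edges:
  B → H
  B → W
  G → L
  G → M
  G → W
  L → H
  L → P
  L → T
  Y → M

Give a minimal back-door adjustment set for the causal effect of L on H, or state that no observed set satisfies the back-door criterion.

desc(L)\{L}={H,P,T}; candidates ⊆ {B,G,M,W,Y}.
∅: L⊥H given ∅ in G with L→· removed — back-door holds.

L→H: minimal back-door set ∅.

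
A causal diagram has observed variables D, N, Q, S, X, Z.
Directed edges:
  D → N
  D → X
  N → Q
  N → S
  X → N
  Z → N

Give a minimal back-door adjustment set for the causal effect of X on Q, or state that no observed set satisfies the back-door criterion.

desc(X)\{X}={N,Q,S}; candidates ⊆ {D,Z}.
size 0: {}; under {} X still reaches {D,N,Q,S} ∋ Q.
{D}: X⊥Q given {D} in G with X→· removed — back-door holds.

X→Q: minimal back-door set {D}.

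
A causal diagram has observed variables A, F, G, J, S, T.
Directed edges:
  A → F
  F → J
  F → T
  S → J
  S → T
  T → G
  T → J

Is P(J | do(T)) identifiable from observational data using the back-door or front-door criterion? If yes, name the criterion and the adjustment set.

P(J|do(T)): backdoor, adjust for {F, S}.

desc(T)\{T}={G,J}; candidates ⊆ {A,F,S}.
size 0: {}; under {} T still reaches {A,F,J,S} ∋ J.
size 1: {A}, {F}, {S}; under {A} T still reaches {F,J,S} ∋ J.
{F,S}: T⊥J given {F,S} in G with T→· removed — back-door holds.
P(J|do(T)) = Σ_{F,S} P(J|T,F,S)·P(F,S).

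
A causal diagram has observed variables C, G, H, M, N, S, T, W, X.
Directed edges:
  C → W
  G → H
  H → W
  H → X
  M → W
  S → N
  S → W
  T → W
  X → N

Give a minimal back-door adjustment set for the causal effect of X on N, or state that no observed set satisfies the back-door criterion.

X→N: minimal back-door set ∅.

desc(X)\{X}={N}; candidates ⊆ {C,G,H,M,S,T,W}.
∅: X⊥N given ∅ in G with X→· removed — back-door holds.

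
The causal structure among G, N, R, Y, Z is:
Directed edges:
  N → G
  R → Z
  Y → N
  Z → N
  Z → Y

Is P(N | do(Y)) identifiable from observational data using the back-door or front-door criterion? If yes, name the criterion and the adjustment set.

P(N|do(Y)): backdoor, adjust for {Z}.

desc(Y)\{Y}={G,N}; candidates ⊆ {R,Z}.
size 0: {}; under {} Y still reaches {G,N,R,Z} ∋ N.
{Z}: Y⊥N given {Z} in G with Y→· removed — back-door holds.
P(N|do(Y)) = Σ_{Z} P(N|Y,Z)·P(Z).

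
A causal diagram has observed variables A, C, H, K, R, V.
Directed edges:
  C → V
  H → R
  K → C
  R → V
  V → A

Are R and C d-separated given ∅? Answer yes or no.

Bayes-Ball from R | ∅ reaches {A,H,V}.
C ∉ reach(R|∅) ⇒ R ⊥ C | ∅.

Yes — R ⊥ C | ∅.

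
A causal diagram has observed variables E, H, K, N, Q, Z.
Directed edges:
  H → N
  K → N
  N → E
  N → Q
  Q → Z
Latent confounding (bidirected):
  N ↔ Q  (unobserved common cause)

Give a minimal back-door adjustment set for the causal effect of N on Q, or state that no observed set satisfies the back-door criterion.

N→Q: no observed back-door set.

desc(N)\{N}={E,Q,Z}; candidates ⊆ {H,K}.
N↔Q: latent back-door arc(s) into N.
size 0: {}; under {} N still reaches {H,K,Q,Z} ∋ Q.
size 1: {H}, {K}; under {H} N still reaches {K,Q,Z} ∋ Q.
size 2: {H,K}; under {H,K} N still reaches {Q,Z} ∋ Q.
N↔Q cannot be blocked by any observed set — no back-door set.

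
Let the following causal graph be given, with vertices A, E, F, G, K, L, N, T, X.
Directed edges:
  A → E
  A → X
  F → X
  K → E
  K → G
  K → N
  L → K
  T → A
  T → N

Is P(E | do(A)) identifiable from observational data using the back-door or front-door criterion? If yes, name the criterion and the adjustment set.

desc(A)\{A}={E,X}; candidates ⊆ {F,G,K,L,N,T}.
∅: A⊥E given ∅ in G with A→· removed — back-door holds.
P(E|do(A)) = P(E|A) — no adjustment needed.

P(E|do(A)): backdoor, adjust for ∅.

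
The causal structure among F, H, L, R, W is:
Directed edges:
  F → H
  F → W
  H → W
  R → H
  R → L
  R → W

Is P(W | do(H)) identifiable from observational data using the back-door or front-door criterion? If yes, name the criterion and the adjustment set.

P(W|do(H)): backdoor, adjust for {F, R}.

desc(H)\{H}={W}; candidates ⊆ {F,L,R}.
size 0: {}; under {} H still reaches {F,L,R,W} ∋ W.
size 1: {F}, {L}, {R}; under {F} H still reaches {L,R,W} ∋ W.
{F,R}: H⊥W given {F,R} in G with H→· removed — back-door holds.
P(W|do(H)) = Σ_{F,R} P(W|H,F,R)·P(F,R).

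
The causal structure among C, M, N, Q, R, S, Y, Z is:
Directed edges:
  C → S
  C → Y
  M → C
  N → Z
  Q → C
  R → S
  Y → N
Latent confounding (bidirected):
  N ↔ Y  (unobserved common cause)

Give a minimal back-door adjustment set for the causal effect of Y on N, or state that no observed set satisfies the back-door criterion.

desc(Y)\{Y}={N,Z}; candidates ⊆ {C,M,Q,R,S}.
Y↔N: latent back-door arc(s) into Y.
size 0: {}; under {} Y still reaches {C,M,N,Q,S,Z} ∋ N.
size 1: {C}, {M}, {Q} …(+2); under {C} Y still reaches {N,Z} ∋ N.
size 2: {C,M}, {C,Q}, {C,R} …(+7); under {C,M} Y still reaches {N,Z} ∋ N.
Y↔N cannot be blocked by any observed set — no back-door set.

Y→N: no observed back-door set.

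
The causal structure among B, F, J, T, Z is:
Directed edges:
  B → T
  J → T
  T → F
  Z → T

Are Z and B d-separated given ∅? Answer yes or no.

Yes — Z ⊥ B | ∅.

Bayes-Ball from Z | ∅ reaches {F,T}.
B ∉ reach(Z|∅) ⇒ Z ⊥ B | ∅.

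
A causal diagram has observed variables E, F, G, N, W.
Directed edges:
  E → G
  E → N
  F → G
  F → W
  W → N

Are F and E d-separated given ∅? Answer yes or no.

Bayes-Ball from F | ∅ reaches {G,N,W}.
E ∉ reach(F|∅) ⇒ F ⊥ E | ∅.

Yes — F ⊥ E | ∅.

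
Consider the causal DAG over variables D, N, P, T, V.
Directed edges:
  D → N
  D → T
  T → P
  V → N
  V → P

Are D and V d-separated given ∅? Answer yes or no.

Bayes-Ball from D | ∅ reaches {N,P,T}.
V ∉ reach(D|∅) ⇒ D ⊥ V | ∅.

Yes — D ⊥ V | ∅.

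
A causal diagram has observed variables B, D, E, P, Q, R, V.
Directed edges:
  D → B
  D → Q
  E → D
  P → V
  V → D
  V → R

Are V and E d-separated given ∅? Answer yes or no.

Yes — V ⊥ E | ∅.

Bayes-Ball from V | ∅ reaches {B,D,P,Q,R}.
E ∉ reach(V|∅) ⇒ V ⊥ E | ∅.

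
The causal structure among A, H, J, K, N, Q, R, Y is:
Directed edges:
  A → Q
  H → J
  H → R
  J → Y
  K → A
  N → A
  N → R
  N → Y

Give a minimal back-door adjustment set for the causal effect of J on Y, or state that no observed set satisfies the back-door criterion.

J→Y: minimal back-door set ∅.

desc(J)\{J}={Y}; candidates ⊆ {A,H,K,N,Q,R}.
∅: J⊥Y given ∅ in G with J→· removed — back-door holds.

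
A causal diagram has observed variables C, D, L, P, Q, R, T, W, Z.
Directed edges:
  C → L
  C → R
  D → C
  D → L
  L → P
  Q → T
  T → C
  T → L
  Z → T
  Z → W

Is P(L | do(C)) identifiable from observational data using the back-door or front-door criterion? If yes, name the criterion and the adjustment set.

P(L|do(C)): backdoor, adjust for {D, T}.

desc(C)\{C}={L,P,R}; candidates ⊆ {D,Q,T,W,Z}.
size 0: {}; under {} C still reaches {D,L,P,Q,T,W,Z} ∋ L.
size 1: {D}, {Q}, {T} …(+2); under {D} C still reaches {L,P,Q,T,W,Z} ∋ L.
{D,T}: C⊥L given {D,T} in G with C→· removed — back-door holds.
P(L|do(C)) = Σ_{D,T} P(L|C,D,T)·P(D,T).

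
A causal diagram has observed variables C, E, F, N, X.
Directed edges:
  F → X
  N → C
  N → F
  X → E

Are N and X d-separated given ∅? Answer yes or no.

Bayes-Ball from N | ∅ reaches {C,E,F,X}.
X ∈ reach(N|∅) ⇒ N ⊥̸ X | ∅.

No — N and X are d-connected given ∅.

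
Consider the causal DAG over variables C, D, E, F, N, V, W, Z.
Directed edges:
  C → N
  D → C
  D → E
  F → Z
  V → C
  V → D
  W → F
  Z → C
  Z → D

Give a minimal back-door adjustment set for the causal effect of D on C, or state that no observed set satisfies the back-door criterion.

D→C: minimal back-door set {V, Z}.

desc(D)\{D}={C,E,N}; candidates ⊆ {F,V,W,Z}.
size 0: {}; under {} D still reaches {C,F,N,V,W,Z} ∋ C.
size 1: {F}, {V}, {W} …(+1); under {F} D still reaches {C,N,V,Z} ∋ C.
{V,Z}: D⊥C given {V,Z} in G with D→· removed — back-door holds.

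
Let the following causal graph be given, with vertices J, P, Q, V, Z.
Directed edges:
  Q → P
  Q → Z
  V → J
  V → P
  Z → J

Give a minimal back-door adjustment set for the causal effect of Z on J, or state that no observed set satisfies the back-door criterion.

Z→J: minimal back-door set ∅.

desc(Z)\{Z}={J}; candidates ⊆ {P,Q,V}.
∅: Z⊥J given ∅ in G with Z→· removed — back-door holds.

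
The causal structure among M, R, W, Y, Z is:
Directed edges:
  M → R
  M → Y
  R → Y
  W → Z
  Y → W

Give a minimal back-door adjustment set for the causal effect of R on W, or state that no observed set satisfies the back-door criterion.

R→W: minimal back-door set {M}.

desc(R)\{R}={W,Y,Z}; candidates ⊆ {M}.
size 0: {}; under {} R still reaches {M,W,Y,Z} ∋ W.
{M}: R⊥W given {M} in G with R→· removed — back-door holds.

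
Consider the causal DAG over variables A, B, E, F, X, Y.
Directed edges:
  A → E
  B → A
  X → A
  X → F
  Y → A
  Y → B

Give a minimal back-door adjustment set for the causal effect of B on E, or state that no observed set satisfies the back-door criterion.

B→E: minimal back-door set {Y}.

desc(B)\{B}={A,E}; candidates ⊆ {F,X,Y}.
size 0: {}; under {} B still reaches {A,E,Y} ∋ E.
{Y}: B⊥E given {Y} in G with B→· removed — back-door holds.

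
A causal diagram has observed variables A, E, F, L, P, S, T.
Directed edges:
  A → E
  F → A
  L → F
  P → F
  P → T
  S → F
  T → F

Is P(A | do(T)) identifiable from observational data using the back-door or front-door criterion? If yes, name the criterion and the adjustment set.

desc(T)\{T}={A,E,F}; candidates ⊆ {L,P,S}.
size 0: {}; under {} T still reaches {A,E,F,P} ∋ A.
{P}: T⊥A given {P} in G with T→· removed — back-door holds.
P(A|do(T)) = Σ_{P} P(A|T,P)·P(P).

P(A|do(T)): backdoor, adjust for {P}.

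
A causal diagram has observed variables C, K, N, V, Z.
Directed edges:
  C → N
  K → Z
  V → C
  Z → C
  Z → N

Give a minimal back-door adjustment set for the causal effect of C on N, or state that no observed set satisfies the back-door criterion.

desc(C)\{C}={N}; candidates ⊆ {K,V,Z}.
size 0: {}; under {} C still reaches {K,N,V,Z} ∋ N.
{Z}: C⊥N given {Z} in G with C→· removed — back-door holds.

C→N: minimal back-door set {Z}.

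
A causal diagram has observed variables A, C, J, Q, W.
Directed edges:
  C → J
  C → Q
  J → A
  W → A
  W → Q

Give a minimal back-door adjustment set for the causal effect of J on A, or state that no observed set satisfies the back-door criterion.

desc(J)\{J}={A}; candidates ⊆ {C,Q,W}.
∅: J⊥A given ∅ in G with J→· removed — back-door holds.

J→A: minimal back-door set ∅.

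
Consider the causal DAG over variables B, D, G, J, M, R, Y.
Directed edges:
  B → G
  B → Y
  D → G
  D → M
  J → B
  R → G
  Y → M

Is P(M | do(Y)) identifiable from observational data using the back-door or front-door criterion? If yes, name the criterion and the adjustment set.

P(M|do(Y)): backdoor, adjust for ∅.

desc(Y)\{Y}={M}; candidates ⊆ {B,D,G,J,R}.
∅: Y⊥M given ∅ in G with Y→· removed — back-door holds.
P(M|do(Y)) = P(M|Y) — no adjustment needed.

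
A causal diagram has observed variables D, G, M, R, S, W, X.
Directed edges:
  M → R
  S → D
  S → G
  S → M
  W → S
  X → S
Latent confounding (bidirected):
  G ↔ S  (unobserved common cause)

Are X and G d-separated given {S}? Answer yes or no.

Bayes-Ball from X | {S} reaches {G,W}.
G ∈ reach(X|{S}) ⇒ X ⊥̸ G | {S}.

No — X and G are d-connected given {S}.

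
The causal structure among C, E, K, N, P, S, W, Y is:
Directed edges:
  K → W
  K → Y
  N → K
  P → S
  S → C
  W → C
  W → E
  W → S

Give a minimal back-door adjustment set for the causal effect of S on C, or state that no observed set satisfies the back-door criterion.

desc(S)\{S}={C}; candidates ⊆ {E,K,N,P,W,Y}.
size 0: {}; under {} S still reaches {C,E,K,N,P,W,Y} ∋ C.
{W}: S⊥C given {W} in G with S→· removed — back-door holds.

S→C: minimal back-door set {W}.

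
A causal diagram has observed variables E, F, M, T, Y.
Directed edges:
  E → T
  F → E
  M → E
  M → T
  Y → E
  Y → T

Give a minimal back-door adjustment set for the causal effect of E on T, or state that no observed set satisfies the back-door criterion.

E→T: minimal back-door set {M, Y}.

desc(E)\{E}={T}; candidates ⊆ {F,M,Y}.
size 0: {}; under {} E still reaches {F,M,T,Y} ∋ T.
size 1: {F}, {M}, {Y}; under {F} E still reaches {M,T,Y} ∋ T.
{M,Y}: E⊥T given {M,Y} in G with E→· removed — back-door holds.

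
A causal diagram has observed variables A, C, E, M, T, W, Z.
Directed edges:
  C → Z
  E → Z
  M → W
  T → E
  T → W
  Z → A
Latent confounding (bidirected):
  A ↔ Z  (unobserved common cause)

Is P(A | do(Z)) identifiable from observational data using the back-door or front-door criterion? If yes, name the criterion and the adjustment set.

desc(Z)\{Z}={A}; candidates ⊆ {C,E,M,T,W}.
Z↔A: latent back-door arc(s) into Z.
size 0: {}; under {} Z still reaches {A,C,E,T,W} ∋ A.
size 1: {C}, {E}, {M} …(+2); under {C} Z still reaches {A,E,T,W} ∋ A.
size 2: {C,E}, {C,M}, {C,T} …(+7); under {C,E} Z still reaches {A} ∋ A.
Z↔A cannot be blocked by any observed set — no back-door set.
No mediator lies on a directed Z→…→A path.
Neither criterion identifies P(A|do(Z)) in this graph.

P(A|do(Z)): not identifiable (no BD/FD set).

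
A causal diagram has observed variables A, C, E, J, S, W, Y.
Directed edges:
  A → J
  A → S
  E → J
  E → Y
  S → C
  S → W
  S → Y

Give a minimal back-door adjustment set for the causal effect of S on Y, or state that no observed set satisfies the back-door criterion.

S→Y: minimal back-door set ∅.

desc(S)\{S}={C,W,Y}; candidates ⊆ {A,E,J}.
∅: S⊥Y given ∅ in G with S→· removed — back-door holds.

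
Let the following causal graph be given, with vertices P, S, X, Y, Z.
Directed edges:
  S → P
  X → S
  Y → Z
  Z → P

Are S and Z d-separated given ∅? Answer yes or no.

Yes — S ⊥ Z | ∅.

Bayes-Ball from S | ∅ reaches {P,X}.
Z ∉ reach(S|∅) ⇒ S ⊥ Z | ∅.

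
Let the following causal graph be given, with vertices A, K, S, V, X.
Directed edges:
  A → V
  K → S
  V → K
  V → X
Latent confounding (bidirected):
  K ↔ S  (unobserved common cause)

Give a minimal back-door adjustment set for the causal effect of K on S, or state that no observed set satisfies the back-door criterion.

desc(K)\{K}={S}; candidates ⊆ {A,V,X}.
K↔S: latent back-door arc(s) into K.
size 0: {}; under {} K still reaches {A,S,V,X} ∋ S.
size 1: {A}, {V}, {X}; under {A} K still reaches {S,V,X} ∋ S.
size 2: {A,V}, {A,X}, {V,X}; under {A,V} K still reaches {S} ∋ S.
K↔S cannot be blocked by any observed set — no back-door set.

K→S: no observed back-door set.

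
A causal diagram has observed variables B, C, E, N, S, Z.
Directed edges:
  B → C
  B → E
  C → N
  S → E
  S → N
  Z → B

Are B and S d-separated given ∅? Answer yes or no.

Yes — B ⊥ S | ∅.

Bayes-Ball from B | ∅ reaches {C,E,N,Z}.
S ∉ reach(B|∅) ⇒ B ⊥ S | ∅.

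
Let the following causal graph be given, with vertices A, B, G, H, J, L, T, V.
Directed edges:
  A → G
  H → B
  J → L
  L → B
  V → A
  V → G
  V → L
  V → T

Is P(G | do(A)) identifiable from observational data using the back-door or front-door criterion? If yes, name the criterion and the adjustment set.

P(G|do(A)): backdoor, adjust for {V}.

desc(A)\{A}={G}; candidates ⊆ {B,H,J,L,T,V}.
size 0: {}; under {} A still reaches {B,G,L,T,V} ∋ G.
{V}: A⊥G given {V} in G with A→· removed — back-door holds.
P(G|do(A)) = Σ_{V} P(G|A,V)·P(V).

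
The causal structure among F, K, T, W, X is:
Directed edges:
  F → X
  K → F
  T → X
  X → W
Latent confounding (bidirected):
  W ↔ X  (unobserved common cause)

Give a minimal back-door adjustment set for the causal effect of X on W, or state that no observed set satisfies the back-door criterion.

desc(X)\{X}={W}; candidates ⊆ {F,K,T}.
X↔W: latent back-door arc(s) into X.
size 0: {}; under {} X still reaches {F,K,T,W} ∋ W.
size 1: {F}, {K}, {T}; under {F} X still reaches {T,W} ∋ W.
size 2: {F,K}, {F,T}, {K,T}; under {F,K} X still reaches {T,W} ∋ W.
X↔W cannot be blocked by any observed set — no back-door set.

X→W: no observed back-door set.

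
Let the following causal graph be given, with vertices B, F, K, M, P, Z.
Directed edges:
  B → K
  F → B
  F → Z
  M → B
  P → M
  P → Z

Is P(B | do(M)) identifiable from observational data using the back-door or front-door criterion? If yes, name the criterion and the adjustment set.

desc(M)\{M}={B,K}; candidates ⊆ {F,P,Z}.
∅: M⊥B given ∅ in G with M→· removed — back-door holds.
P(B|do(M)) = P(B|M) — no adjustment needed.

P(B|do(M)): backdoor, adjust for ∅.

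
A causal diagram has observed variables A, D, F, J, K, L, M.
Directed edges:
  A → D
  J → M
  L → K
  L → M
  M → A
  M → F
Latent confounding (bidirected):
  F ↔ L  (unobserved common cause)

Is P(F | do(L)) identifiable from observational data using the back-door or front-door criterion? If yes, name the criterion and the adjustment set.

P(F|do(L)): frontdoor, adjust for {M}.

desc(L)\{L}={A,D,F,K,M}; candidates ⊆ {J}.
L↔F: latent back-door arc(s) into L.
size 0: {}; under {} L still reaches {F} ∋ F.
size 1: {J}; under {J} L still reaches {F} ∋ F.
L↔F cannot be blocked by any observed set — no back-door set.
{M}: (i) intercepts every directed L→F path; (ii) no back-door L→{M}; (iii) {L} blocks every back-door {M}→F. Front-door holds.
P(F|do(L)) = Σ_{M} P(M|L) Σ_{L'} P(F|M,L')P(L').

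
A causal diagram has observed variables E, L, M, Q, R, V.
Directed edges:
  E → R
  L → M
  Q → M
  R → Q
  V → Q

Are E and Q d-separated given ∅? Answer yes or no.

No — E and Q are d-connected given ∅.

Bayes-Ball from E | ∅ reaches {M,Q,R}.
Q ∈ reach(E|∅) ⇒ E ⊥̸ Q | ∅.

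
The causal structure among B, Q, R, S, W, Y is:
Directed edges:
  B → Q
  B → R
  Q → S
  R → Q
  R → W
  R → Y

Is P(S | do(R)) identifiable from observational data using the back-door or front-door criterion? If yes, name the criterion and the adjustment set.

P(S|do(R)): backdoor, adjust for {B}.

desc(R)\{R}={Q,S,W,Y}; candidates ⊆ {B}.
size 0: {}; under {} R still reaches {B,Q,S} ∋ S.
{B}: R⊥S given {B} in G with R→· removed — back-door holds.
P(S|do(R)) = Σ_{B} P(S|R,B)·P(B).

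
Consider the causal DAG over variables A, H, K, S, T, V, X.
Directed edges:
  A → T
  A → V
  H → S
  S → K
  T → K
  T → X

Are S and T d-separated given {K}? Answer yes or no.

No — S and T are d-connected given {K}.

Bayes-Ball from S | {K} reaches {A,H,T,V,X}.
T ∈ reach(S|{K}) ⇒ S ⊥̸ T | {K}.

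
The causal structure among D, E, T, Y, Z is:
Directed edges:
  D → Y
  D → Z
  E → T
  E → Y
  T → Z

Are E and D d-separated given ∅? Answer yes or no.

Bayes-Ball from E | ∅ reaches {T,Y,Z}.
D ∉ reach(E|∅) ⇒ E ⊥ D | ∅.

Yes — E ⊥ D | ∅.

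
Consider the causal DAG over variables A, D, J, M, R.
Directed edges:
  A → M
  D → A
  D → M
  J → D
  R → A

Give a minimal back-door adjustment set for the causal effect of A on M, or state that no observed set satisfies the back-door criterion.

A→M: minimal back-door set {D}.

desc(A)\{A}={M}; candidates ⊆ {D,J,R}.
size 0: {}; under {} A still reaches {D,J,M,R} ∋ M.
{D}: A⊥M given {D} in G with A→· removed — back-door holds.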